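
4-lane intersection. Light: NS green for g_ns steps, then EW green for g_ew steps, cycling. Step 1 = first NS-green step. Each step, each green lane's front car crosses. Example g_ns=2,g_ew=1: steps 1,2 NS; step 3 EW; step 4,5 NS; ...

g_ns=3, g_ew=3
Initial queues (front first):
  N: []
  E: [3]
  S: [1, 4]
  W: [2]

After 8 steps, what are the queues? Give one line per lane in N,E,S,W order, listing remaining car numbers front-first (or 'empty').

Step 1 [NS]: N:empty,E:wait,S:car1-GO,W:wait | queues: N=0 E=1 S=1 W=1
Step 2 [NS]: N:empty,E:wait,S:car4-GO,W:wait | queues: N=0 E=1 S=0 W=1
Step 3 [NS]: N:empty,E:wait,S:empty,W:wait | queues: N=0 E=1 S=0 W=1
Step 4 [EW]: N:wait,E:car3-GO,S:wait,W:car2-GO | queues: N=0 E=0 S=0 W=0

N: empty
E: empty
S: empty
W: empty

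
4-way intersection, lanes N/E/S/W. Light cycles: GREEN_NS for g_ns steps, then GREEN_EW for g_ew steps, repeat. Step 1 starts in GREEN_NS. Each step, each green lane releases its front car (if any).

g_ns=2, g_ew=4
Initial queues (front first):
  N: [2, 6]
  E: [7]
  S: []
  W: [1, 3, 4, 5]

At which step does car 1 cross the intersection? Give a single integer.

Step 1 [NS]: N:car2-GO,E:wait,S:empty,W:wait | queues: N=1 E=1 S=0 W=4
Step 2 [NS]: N:car6-GO,E:wait,S:empty,W:wait | queues: N=0 E=1 S=0 W=4
Step 3 [EW]: N:wait,E:car7-GO,S:wait,W:car1-GO | queues: N=0 E=0 S=0 W=3
Step 4 [EW]: N:wait,E:empty,S:wait,W:car3-GO | queues: N=0 E=0 S=0 W=2
Step 5 [EW]: N:wait,E:empty,S:wait,W:car4-GO | queues: N=0 E=0 S=0 W=1
Step 6 [EW]: N:wait,E:empty,S:wait,W:car5-GO | queues: N=0 E=0 S=0 W=0
Car 1 crosses at step 3

3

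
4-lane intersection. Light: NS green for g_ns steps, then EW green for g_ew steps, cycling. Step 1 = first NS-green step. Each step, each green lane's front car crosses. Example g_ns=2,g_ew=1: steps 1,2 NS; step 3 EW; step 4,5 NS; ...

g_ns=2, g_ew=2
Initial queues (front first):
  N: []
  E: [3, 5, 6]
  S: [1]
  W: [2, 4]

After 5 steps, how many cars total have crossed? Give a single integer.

Step 1 [NS]: N:empty,E:wait,S:car1-GO,W:wait | queues: N=0 E=3 S=0 W=2
Step 2 [NS]: N:empty,E:wait,S:empty,W:wait | queues: N=0 E=3 S=0 W=2
Step 3 [EW]: N:wait,E:car3-GO,S:wait,W:car2-GO | queues: N=0 E=2 S=0 W=1
Step 4 [EW]: N:wait,E:car5-GO,S:wait,W:car4-GO | queues: N=0 E=1 S=0 W=0
Step 5 [NS]: N:empty,E:wait,S:empty,W:wait | queues: N=0 E=1 S=0 W=0
Cars crossed by step 5: 5

Answer: 5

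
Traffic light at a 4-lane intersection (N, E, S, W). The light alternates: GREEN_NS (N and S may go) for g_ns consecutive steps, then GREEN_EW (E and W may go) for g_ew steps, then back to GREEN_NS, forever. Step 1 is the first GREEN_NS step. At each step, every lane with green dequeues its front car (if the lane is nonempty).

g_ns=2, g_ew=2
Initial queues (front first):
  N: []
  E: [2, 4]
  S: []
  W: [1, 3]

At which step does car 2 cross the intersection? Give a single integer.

Step 1 [NS]: N:empty,E:wait,S:empty,W:wait | queues: N=0 E=2 S=0 W=2
Step 2 [NS]: N:empty,E:wait,S:empty,W:wait | queues: N=0 E=2 S=0 W=2
Step 3 [EW]: N:wait,E:car2-GO,S:wait,W:car1-GO | queues: N=0 E=1 S=0 W=1
Step 4 [EW]: N:wait,E:car4-GO,S:wait,W:car3-GO | queues: N=0 E=0 S=0 W=0
Car 2 crosses at step 3

3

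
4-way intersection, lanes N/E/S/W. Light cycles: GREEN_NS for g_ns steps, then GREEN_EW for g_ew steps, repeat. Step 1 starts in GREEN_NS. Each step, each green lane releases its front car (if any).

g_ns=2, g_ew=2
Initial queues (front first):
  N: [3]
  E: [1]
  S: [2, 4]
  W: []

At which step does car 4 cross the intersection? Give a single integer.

Step 1 [NS]: N:car3-GO,E:wait,S:car2-GO,W:wait | queues: N=0 E=1 S=1 W=0
Step 2 [NS]: N:empty,E:wait,S:car4-GO,W:wait | queues: N=0 E=1 S=0 W=0
Step 3 [EW]: N:wait,E:car1-GO,S:wait,W:empty | queues: N=0 E=0 S=0 W=0
Car 4 crosses at step 2

2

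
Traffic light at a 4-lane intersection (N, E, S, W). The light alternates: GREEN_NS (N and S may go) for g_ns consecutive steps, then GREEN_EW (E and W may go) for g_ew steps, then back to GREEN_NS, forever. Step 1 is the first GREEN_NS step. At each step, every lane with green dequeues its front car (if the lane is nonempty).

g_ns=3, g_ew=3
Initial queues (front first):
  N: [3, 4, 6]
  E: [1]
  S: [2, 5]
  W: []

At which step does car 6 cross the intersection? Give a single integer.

Step 1 [NS]: N:car3-GO,E:wait,S:car2-GO,W:wait | queues: N=2 E=1 S=1 W=0
Step 2 [NS]: N:car4-GO,E:wait,S:car5-GO,W:wait | queues: N=1 E=1 S=0 W=0
Step 3 [NS]: N:car6-GO,E:wait,S:empty,W:wait | queues: N=0 E=1 S=0 W=0
Step 4 [EW]: N:wait,E:car1-GO,S:wait,W:empty | queues: N=0 E=0 S=0 W=0
Car 6 crosses at step 3

3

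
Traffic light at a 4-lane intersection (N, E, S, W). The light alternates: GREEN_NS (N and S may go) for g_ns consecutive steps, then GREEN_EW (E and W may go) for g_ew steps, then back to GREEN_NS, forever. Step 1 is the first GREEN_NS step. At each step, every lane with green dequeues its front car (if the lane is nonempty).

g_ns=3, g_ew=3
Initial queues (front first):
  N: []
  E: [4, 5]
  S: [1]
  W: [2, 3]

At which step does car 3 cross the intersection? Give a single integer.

Step 1 [NS]: N:empty,E:wait,S:car1-GO,W:wait | queues: N=0 E=2 S=0 W=2
Step 2 [NS]: N:empty,E:wait,S:empty,W:wait | queues: N=0 E=2 S=0 W=2
Step 3 [NS]: N:empty,E:wait,S:empty,W:wait | queues: N=0 E=2 S=0 W=2
Step 4 [EW]: N:wait,E:car4-GO,S:wait,W:car2-GO | queues: N=0 E=1 S=0 W=1
Step 5 [EW]: N:wait,E:car5-GO,S:wait,W:car3-GO | queues: N=0 E=0 S=0 W=0
Car 3 crosses at step 5

5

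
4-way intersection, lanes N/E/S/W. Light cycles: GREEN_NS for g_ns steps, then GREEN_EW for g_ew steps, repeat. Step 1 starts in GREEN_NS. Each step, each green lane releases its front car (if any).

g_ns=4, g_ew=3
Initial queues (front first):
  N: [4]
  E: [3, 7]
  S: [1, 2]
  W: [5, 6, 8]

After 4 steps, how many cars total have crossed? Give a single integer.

Answer: 3

Derivation:
Step 1 [NS]: N:car4-GO,E:wait,S:car1-GO,W:wait | queues: N=0 E=2 S=1 W=3
Step 2 [NS]: N:empty,E:wait,S:car2-GO,W:wait | queues: N=0 E=2 S=0 W=3
Step 3 [NS]: N:empty,E:wait,S:empty,W:wait | queues: N=0 E=2 S=0 W=3
Step 4 [NS]: N:empty,E:wait,S:empty,W:wait | queues: N=0 E=2 S=0 W=3
Cars crossed by step 4: 3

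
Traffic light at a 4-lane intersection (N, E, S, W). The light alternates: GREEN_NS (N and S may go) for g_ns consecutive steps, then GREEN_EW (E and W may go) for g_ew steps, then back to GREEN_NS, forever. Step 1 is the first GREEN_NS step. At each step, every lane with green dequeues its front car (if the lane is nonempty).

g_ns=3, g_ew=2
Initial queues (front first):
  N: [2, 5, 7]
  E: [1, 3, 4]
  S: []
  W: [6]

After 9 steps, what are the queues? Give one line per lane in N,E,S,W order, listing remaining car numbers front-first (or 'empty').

Step 1 [NS]: N:car2-GO,E:wait,S:empty,W:wait | queues: N=2 E=3 S=0 W=1
Step 2 [NS]: N:car5-GO,E:wait,S:empty,W:wait | queues: N=1 E=3 S=0 W=1
Step 3 [NS]: N:car7-GO,E:wait,S:empty,W:wait | queues: N=0 E=3 S=0 W=1
Step 4 [EW]: N:wait,E:car1-GO,S:wait,W:car6-GO | queues: N=0 E=2 S=0 W=0
Step 5 [EW]: N:wait,E:car3-GO,S:wait,W:empty | queues: N=0 E=1 S=0 W=0
Step 6 [NS]: N:empty,E:wait,S:empty,W:wait | queues: N=0 E=1 S=0 W=0
Step 7 [NS]: N:empty,E:wait,S:empty,W:wait | queues: N=0 E=1 S=0 W=0
Step 8 [NS]: N:empty,E:wait,S:empty,W:wait | queues: N=0 E=1 S=0 W=0
Step 9 [EW]: N:wait,E:car4-GO,S:wait,W:empty | queues: N=0 E=0 S=0 W=0

N: empty
E: empty
S: empty
W: empty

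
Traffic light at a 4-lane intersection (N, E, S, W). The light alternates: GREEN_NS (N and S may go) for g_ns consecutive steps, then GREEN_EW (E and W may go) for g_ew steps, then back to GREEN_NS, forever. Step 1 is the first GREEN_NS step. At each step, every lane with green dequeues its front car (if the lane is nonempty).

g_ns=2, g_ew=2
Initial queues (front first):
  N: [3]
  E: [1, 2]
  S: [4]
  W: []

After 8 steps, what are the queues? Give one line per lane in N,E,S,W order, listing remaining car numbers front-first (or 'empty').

Step 1 [NS]: N:car3-GO,E:wait,S:car4-GO,W:wait | queues: N=0 E=2 S=0 W=0
Step 2 [NS]: N:empty,E:wait,S:empty,W:wait | queues: N=0 E=2 S=0 W=0
Step 3 [EW]: N:wait,E:car1-GO,S:wait,W:empty | queues: N=0 E=1 S=0 W=0
Step 4 [EW]: N:wait,E:car2-GO,S:wait,W:empty | queues: N=0 E=0 S=0 W=0

N: empty
E: empty
S: empty
W: empty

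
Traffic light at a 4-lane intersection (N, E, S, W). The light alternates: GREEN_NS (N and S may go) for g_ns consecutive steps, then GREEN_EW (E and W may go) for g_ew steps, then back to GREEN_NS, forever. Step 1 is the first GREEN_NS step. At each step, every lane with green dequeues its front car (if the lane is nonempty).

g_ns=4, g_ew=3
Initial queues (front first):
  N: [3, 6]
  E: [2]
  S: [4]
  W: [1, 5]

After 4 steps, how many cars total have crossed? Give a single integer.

Answer: 3

Derivation:
Step 1 [NS]: N:car3-GO,E:wait,S:car4-GO,W:wait | queues: N=1 E=1 S=0 W=2
Step 2 [NS]: N:car6-GO,E:wait,S:empty,W:wait | queues: N=0 E=1 S=0 W=2
Step 3 [NS]: N:empty,E:wait,S:empty,W:wait | queues: N=0 E=1 S=0 W=2
Step 4 [NS]: N:empty,E:wait,S:empty,W:wait | queues: N=0 E=1 S=0 W=2
Cars crossed by step 4: 3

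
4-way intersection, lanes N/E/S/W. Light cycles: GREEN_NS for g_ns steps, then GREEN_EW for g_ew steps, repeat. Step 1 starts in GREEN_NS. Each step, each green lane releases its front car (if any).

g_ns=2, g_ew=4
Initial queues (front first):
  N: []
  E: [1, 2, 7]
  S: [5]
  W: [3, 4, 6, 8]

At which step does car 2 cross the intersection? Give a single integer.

Step 1 [NS]: N:empty,E:wait,S:car5-GO,W:wait | queues: N=0 E=3 S=0 W=4
Step 2 [NS]: N:empty,E:wait,S:empty,W:wait | queues: N=0 E=3 S=0 W=4
Step 3 [EW]: N:wait,E:car1-GO,S:wait,W:car3-GO | queues: N=0 E=2 S=0 W=3
Step 4 [EW]: N:wait,E:car2-GO,S:wait,W:car4-GO | queues: N=0 E=1 S=0 W=2
Step 5 [EW]: N:wait,E:car7-GO,S:wait,W:car6-GO | queues: N=0 E=0 S=0 W=1
Step 6 [EW]: N:wait,E:empty,S:wait,W:car8-GO | queues: N=0 E=0 S=0 W=0
Car 2 crosses at step 4

4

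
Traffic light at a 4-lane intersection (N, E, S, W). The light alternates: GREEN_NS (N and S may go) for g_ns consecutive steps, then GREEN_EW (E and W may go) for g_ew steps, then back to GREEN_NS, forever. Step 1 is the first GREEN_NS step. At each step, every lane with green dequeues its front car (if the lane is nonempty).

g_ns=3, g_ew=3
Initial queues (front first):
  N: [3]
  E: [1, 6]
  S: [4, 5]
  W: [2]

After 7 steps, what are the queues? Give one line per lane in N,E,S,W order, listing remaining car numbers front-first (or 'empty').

Step 1 [NS]: N:car3-GO,E:wait,S:car4-GO,W:wait | queues: N=0 E=2 S=1 W=1
Step 2 [NS]: N:empty,E:wait,S:car5-GO,W:wait | queues: N=0 E=2 S=0 W=1
Step 3 [NS]: N:empty,E:wait,S:empty,W:wait | queues: N=0 E=2 S=0 W=1
Step 4 [EW]: N:wait,E:car1-GO,S:wait,W:car2-GO | queues: N=0 E=1 S=0 W=0
Step 5 [EW]: N:wait,E:car6-GO,S:wait,W:empty | queues: N=0 E=0 S=0 W=0

N: empty
E: empty
S: empty
W: empty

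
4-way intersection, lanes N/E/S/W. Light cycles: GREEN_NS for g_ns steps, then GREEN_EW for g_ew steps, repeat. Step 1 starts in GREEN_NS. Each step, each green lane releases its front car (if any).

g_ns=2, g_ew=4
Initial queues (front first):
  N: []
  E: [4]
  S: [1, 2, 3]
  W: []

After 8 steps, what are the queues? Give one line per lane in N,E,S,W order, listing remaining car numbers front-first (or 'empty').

Step 1 [NS]: N:empty,E:wait,S:car1-GO,W:wait | queues: N=0 E=1 S=2 W=0
Step 2 [NS]: N:empty,E:wait,S:car2-GO,W:wait | queues: N=0 E=1 S=1 W=0
Step 3 [EW]: N:wait,E:car4-GO,S:wait,W:empty | queues: N=0 E=0 S=1 W=0
Step 4 [EW]: N:wait,E:empty,S:wait,W:empty | queues: N=0 E=0 S=1 W=0
Step 5 [EW]: N:wait,E:empty,S:wait,W:empty | queues: N=0 E=0 S=1 W=0
Step 6 [EW]: N:wait,E:empty,S:wait,W:empty | queues: N=0 E=0 S=1 W=0
Step 7 [NS]: N:empty,E:wait,S:car3-GO,W:wait | queues: N=0 E=0 S=0 W=0

N: empty
E: empty
S: empty
W: empty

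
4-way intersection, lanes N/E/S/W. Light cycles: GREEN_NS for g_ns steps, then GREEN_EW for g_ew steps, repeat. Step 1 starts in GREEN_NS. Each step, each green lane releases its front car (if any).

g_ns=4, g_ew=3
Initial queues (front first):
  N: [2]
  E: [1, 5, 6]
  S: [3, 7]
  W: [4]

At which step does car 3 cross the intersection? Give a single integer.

Step 1 [NS]: N:car2-GO,E:wait,S:car3-GO,W:wait | queues: N=0 E=3 S=1 W=1
Step 2 [NS]: N:empty,E:wait,S:car7-GO,W:wait | queues: N=0 E=3 S=0 W=1
Step 3 [NS]: N:empty,E:wait,S:empty,W:wait | queues: N=0 E=3 S=0 W=1
Step 4 [NS]: N:empty,E:wait,S:empty,W:wait | queues: N=0 E=3 S=0 W=1
Step 5 [EW]: N:wait,E:car1-GO,S:wait,W:car4-GO | queues: N=0 E=2 S=0 W=0
Step 6 [EW]: N:wait,E:car5-GO,S:wait,W:empty | queues: N=0 E=1 S=0 W=0
Step 7 [EW]: N:wait,E:car6-GO,S:wait,W:empty | queues: N=0 E=0 S=0 W=0
Car 3 crosses at step 1

1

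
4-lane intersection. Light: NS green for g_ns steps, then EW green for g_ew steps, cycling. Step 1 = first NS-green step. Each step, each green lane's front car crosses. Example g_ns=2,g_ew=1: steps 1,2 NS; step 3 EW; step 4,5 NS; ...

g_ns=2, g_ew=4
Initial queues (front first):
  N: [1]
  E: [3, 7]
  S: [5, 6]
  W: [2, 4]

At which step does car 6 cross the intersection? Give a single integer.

Step 1 [NS]: N:car1-GO,E:wait,S:car5-GO,W:wait | queues: N=0 E=2 S=1 W=2
Step 2 [NS]: N:empty,E:wait,S:car6-GO,W:wait | queues: N=0 E=2 S=0 W=2
Step 3 [EW]: N:wait,E:car3-GO,S:wait,W:car2-GO | queues: N=0 E=1 S=0 W=1
Step 4 [EW]: N:wait,E:car7-GO,S:wait,W:car4-GO | queues: N=0 E=0 S=0 W=0
Car 6 crosses at step 2

2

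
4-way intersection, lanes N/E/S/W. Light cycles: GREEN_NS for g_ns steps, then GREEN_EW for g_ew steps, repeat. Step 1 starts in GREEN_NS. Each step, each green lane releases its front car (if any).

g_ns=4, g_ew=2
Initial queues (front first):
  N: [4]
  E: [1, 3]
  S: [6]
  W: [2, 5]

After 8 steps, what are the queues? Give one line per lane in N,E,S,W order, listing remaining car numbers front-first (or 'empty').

Step 1 [NS]: N:car4-GO,E:wait,S:car6-GO,W:wait | queues: N=0 E=2 S=0 W=2
Step 2 [NS]: N:empty,E:wait,S:empty,W:wait | queues: N=0 E=2 S=0 W=2
Step 3 [NS]: N:empty,E:wait,S:empty,W:wait | queues: N=0 E=2 S=0 W=2
Step 4 [NS]: N:empty,E:wait,S:empty,W:wait | queues: N=0 E=2 S=0 W=2
Step 5 [EW]: N:wait,E:car1-GO,S:wait,W:car2-GO | queues: N=0 E=1 S=0 W=1
Step 6 [EW]: N:wait,E:car3-GO,S:wait,W:car5-GO | queues: N=0 E=0 S=0 W=0

N: empty
E: empty
S: empty
W: empty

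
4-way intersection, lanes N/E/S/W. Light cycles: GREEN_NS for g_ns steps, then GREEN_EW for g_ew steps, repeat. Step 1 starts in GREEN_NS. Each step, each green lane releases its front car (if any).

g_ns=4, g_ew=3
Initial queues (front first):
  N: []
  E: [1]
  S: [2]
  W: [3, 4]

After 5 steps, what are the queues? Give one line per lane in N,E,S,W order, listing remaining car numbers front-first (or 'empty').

Step 1 [NS]: N:empty,E:wait,S:car2-GO,W:wait | queues: N=0 E=1 S=0 W=2
Step 2 [NS]: N:empty,E:wait,S:empty,W:wait | queues: N=0 E=1 S=0 W=2
Step 3 [NS]: N:empty,E:wait,S:empty,W:wait | queues: N=0 E=1 S=0 W=2
Step 4 [NS]: N:empty,E:wait,S:empty,W:wait | queues: N=0 E=1 S=0 W=2
Step 5 [EW]: N:wait,E:car1-GO,S:wait,W:car3-GO | queues: N=0 E=0 S=0 W=1

N: empty
E: empty
S: empty
W: 4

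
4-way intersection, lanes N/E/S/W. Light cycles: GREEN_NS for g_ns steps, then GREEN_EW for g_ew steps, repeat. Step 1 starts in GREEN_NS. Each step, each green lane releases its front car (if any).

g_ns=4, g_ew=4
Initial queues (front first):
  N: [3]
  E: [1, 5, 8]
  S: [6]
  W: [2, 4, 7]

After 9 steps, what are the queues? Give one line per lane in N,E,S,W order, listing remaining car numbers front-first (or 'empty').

Step 1 [NS]: N:car3-GO,E:wait,S:car6-GO,W:wait | queues: N=0 E=3 S=0 W=3
Step 2 [NS]: N:empty,E:wait,S:empty,W:wait | queues: N=0 E=3 S=0 W=3
Step 3 [NS]: N:empty,E:wait,S:empty,W:wait | queues: N=0 E=3 S=0 W=3
Step 4 [NS]: N:empty,E:wait,S:empty,W:wait | queues: N=0 E=3 S=0 W=3
Step 5 [EW]: N:wait,E:car1-GO,S:wait,W:car2-GO | queues: N=0 E=2 S=0 W=2
Step 6 [EW]: N:wait,E:car5-GO,S:wait,W:car4-GO | queues: N=0 E=1 S=0 W=1
Step 7 [EW]: N:wait,E:car8-GO,S:wait,W:car7-GO | queues: N=0 E=0 S=0 W=0

N: empty
E: empty
S: empty
W: empty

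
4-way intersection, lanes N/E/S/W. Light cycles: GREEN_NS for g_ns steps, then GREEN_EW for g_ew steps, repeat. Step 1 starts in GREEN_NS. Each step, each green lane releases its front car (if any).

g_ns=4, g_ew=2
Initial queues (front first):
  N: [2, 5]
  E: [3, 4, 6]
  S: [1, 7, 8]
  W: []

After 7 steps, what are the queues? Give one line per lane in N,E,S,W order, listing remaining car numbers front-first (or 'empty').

Step 1 [NS]: N:car2-GO,E:wait,S:car1-GO,W:wait | queues: N=1 E=3 S=2 W=0
Step 2 [NS]: N:car5-GO,E:wait,S:car7-GO,W:wait | queues: N=0 E=3 S=1 W=0
Step 3 [NS]: N:empty,E:wait,S:car8-GO,W:wait | queues: N=0 E=3 S=0 W=0
Step 4 [NS]: N:empty,E:wait,S:empty,W:wait | queues: N=0 E=3 S=0 W=0
Step 5 [EW]: N:wait,E:car3-GO,S:wait,W:empty | queues: N=0 E=2 S=0 W=0
Step 6 [EW]: N:wait,E:car4-GO,S:wait,W:empty | queues: N=0 E=1 S=0 W=0
Step 7 [NS]: N:empty,E:wait,S:empty,W:wait | queues: N=0 E=1 S=0 W=0

N: empty
E: 6
S: empty
W: empty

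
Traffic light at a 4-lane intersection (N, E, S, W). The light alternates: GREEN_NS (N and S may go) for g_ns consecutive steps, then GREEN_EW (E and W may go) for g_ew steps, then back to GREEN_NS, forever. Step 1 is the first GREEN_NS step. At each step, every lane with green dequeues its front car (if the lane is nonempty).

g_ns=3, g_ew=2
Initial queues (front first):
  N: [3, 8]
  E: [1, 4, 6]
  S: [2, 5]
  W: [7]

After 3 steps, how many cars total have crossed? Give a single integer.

Answer: 4

Derivation:
Step 1 [NS]: N:car3-GO,E:wait,S:car2-GO,W:wait | queues: N=1 E=3 S=1 W=1
Step 2 [NS]: N:car8-GO,E:wait,S:car5-GO,W:wait | queues: N=0 E=3 S=0 W=1
Step 3 [NS]: N:empty,E:wait,S:empty,W:wait | queues: N=0 E=3 S=0 W=1
Cars crossed by step 3: 4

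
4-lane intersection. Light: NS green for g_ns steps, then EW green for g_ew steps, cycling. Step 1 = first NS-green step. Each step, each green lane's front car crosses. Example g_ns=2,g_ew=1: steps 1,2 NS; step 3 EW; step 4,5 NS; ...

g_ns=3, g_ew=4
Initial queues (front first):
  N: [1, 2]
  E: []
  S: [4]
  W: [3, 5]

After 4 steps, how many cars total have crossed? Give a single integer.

Answer: 4

Derivation:
Step 1 [NS]: N:car1-GO,E:wait,S:car4-GO,W:wait | queues: N=1 E=0 S=0 W=2
Step 2 [NS]: N:car2-GO,E:wait,S:empty,W:wait | queues: N=0 E=0 S=0 W=2
Step 3 [NS]: N:empty,E:wait,S:empty,W:wait | queues: N=0 E=0 S=0 W=2
Step 4 [EW]: N:wait,E:empty,S:wait,W:car3-GO | queues: N=0 E=0 S=0 W=1
Cars crossed by step 4: 4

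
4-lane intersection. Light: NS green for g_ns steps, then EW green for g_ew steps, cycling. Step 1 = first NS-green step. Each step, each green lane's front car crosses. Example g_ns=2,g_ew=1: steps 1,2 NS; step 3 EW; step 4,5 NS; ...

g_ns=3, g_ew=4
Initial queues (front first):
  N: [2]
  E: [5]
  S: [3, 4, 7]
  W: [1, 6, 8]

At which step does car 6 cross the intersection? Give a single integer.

Step 1 [NS]: N:car2-GO,E:wait,S:car3-GO,W:wait | queues: N=0 E=1 S=2 W=3
Step 2 [NS]: N:empty,E:wait,S:car4-GO,W:wait | queues: N=0 E=1 S=1 W=3
Step 3 [NS]: N:empty,E:wait,S:car7-GO,W:wait | queues: N=0 E=1 S=0 W=3
Step 4 [EW]: N:wait,E:car5-GO,S:wait,W:car1-GO | queues: N=0 E=0 S=0 W=2
Step 5 [EW]: N:wait,E:empty,S:wait,W:car6-GO | queues: N=0 E=0 S=0 W=1
Step 6 [EW]: N:wait,E:empty,S:wait,W:car8-GO | queues: N=0 E=0 S=0 W=0
Car 6 crosses at step 5

5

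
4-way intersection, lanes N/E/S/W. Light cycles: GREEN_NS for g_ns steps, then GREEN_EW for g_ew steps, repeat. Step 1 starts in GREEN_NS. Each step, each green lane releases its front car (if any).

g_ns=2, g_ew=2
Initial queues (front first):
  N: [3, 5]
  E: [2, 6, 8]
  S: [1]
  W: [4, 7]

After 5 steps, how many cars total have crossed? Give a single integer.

Step 1 [NS]: N:car3-GO,E:wait,S:car1-GO,W:wait | queues: N=1 E=3 S=0 W=2
Step 2 [NS]: N:car5-GO,E:wait,S:empty,W:wait | queues: N=0 E=3 S=0 W=2
Step 3 [EW]: N:wait,E:car2-GO,S:wait,W:car4-GO | queues: N=0 E=2 S=0 W=1
Step 4 [EW]: N:wait,E:car6-GO,S:wait,W:car7-GO | queues: N=0 E=1 S=0 W=0
Step 5 [NS]: N:empty,E:wait,S:empty,W:wait | queues: N=0 E=1 S=0 W=0
Cars crossed by step 5: 7

Answer: 7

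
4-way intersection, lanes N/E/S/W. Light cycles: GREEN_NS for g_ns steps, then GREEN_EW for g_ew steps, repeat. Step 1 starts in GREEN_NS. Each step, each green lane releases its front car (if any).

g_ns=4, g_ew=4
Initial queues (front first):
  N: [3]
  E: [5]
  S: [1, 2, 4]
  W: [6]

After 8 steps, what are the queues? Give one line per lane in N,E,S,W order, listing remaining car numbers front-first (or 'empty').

Step 1 [NS]: N:car3-GO,E:wait,S:car1-GO,W:wait | queues: N=0 E=1 S=2 W=1
Step 2 [NS]: N:empty,E:wait,S:car2-GO,W:wait | queues: N=0 E=1 S=1 W=1
Step 3 [NS]: N:empty,E:wait,S:car4-GO,W:wait | queues: N=0 E=1 S=0 W=1
Step 4 [NS]: N:empty,E:wait,S:empty,W:wait | queues: N=0 E=1 S=0 W=1
Step 5 [EW]: N:wait,E:car5-GO,S:wait,W:car6-GO | queues: N=0 E=0 S=0 W=0

N: empty
E: empty
S: empty
W: empty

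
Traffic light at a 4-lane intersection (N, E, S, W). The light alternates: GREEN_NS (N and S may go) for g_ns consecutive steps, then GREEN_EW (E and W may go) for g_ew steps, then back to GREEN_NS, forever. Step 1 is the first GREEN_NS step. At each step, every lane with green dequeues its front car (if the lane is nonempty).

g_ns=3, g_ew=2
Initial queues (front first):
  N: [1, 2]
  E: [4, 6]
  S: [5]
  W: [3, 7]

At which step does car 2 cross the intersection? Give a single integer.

Step 1 [NS]: N:car1-GO,E:wait,S:car5-GO,W:wait | queues: N=1 E=2 S=0 W=2
Step 2 [NS]: N:car2-GO,E:wait,S:empty,W:wait | queues: N=0 E=2 S=0 W=2
Step 3 [NS]: N:empty,E:wait,S:empty,W:wait | queues: N=0 E=2 S=0 W=2
Step 4 [EW]: N:wait,E:car4-GO,S:wait,W:car3-GO | queues: N=0 E=1 S=0 W=1
Step 5 [EW]: N:wait,E:car6-GO,S:wait,W:car7-GO | queues: N=0 E=0 S=0 W=0
Car 2 crosses at step 2

2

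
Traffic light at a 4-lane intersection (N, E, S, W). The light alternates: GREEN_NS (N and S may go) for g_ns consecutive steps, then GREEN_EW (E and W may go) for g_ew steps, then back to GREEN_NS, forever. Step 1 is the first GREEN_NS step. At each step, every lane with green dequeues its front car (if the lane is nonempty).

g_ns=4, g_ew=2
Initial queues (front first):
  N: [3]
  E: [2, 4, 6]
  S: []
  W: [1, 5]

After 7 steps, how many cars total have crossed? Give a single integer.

Answer: 5

Derivation:
Step 1 [NS]: N:car3-GO,E:wait,S:empty,W:wait | queues: N=0 E=3 S=0 W=2
Step 2 [NS]: N:empty,E:wait,S:empty,W:wait | queues: N=0 E=3 S=0 W=2
Step 3 [NS]: N:empty,E:wait,S:empty,W:wait | queues: N=0 E=3 S=0 W=2
Step 4 [NS]: N:empty,E:wait,S:empty,W:wait | queues: N=0 E=3 S=0 W=2
Step 5 [EW]: N:wait,E:car2-GO,S:wait,W:car1-GO | queues: N=0 E=2 S=0 W=1
Step 6 [EW]: N:wait,E:car4-GO,S:wait,W:car5-GO | queues: N=0 E=1 S=0 W=0
Step 7 [NS]: N:empty,E:wait,S:empty,W:wait | queues: N=0 E=1 S=0 W=0
Cars crossed by step 7: 5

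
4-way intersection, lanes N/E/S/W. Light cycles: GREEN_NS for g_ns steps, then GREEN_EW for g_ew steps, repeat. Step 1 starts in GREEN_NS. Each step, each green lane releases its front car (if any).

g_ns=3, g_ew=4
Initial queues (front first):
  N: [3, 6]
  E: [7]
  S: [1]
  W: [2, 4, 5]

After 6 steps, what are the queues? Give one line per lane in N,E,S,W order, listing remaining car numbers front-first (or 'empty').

Step 1 [NS]: N:car3-GO,E:wait,S:car1-GO,W:wait | queues: N=1 E=1 S=0 W=3
Step 2 [NS]: N:car6-GO,E:wait,S:empty,W:wait | queues: N=0 E=1 S=0 W=3
Step 3 [NS]: N:empty,E:wait,S:empty,W:wait | queues: N=0 E=1 S=0 W=3
Step 4 [EW]: N:wait,E:car7-GO,S:wait,W:car2-GO | queues: N=0 E=0 S=0 W=2
Step 5 [EW]: N:wait,E:empty,S:wait,W:car4-GO | queues: N=0 E=0 S=0 W=1
Step 6 [EW]: N:wait,E:empty,S:wait,W:car5-GO | queues: N=0 E=0 S=0 W=0

N: empty
E: empty
S: empty
W: empty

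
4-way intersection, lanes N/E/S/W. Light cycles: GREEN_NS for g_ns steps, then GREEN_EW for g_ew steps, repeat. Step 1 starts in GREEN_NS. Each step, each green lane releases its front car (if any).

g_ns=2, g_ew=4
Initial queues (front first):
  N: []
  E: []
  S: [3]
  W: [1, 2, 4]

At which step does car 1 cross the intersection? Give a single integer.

Step 1 [NS]: N:empty,E:wait,S:car3-GO,W:wait | queues: N=0 E=0 S=0 W=3
Step 2 [NS]: N:empty,E:wait,S:empty,W:wait | queues: N=0 E=0 S=0 W=3
Step 3 [EW]: N:wait,E:empty,S:wait,W:car1-GO | queues: N=0 E=0 S=0 W=2
Step 4 [EW]: N:wait,E:empty,S:wait,W:car2-GO | queues: N=0 E=0 S=0 W=1
Step 5 [EW]: N:wait,E:empty,S:wait,W:car4-GO | queues: N=0 E=0 S=0 W=0
Car 1 crosses at step 3

3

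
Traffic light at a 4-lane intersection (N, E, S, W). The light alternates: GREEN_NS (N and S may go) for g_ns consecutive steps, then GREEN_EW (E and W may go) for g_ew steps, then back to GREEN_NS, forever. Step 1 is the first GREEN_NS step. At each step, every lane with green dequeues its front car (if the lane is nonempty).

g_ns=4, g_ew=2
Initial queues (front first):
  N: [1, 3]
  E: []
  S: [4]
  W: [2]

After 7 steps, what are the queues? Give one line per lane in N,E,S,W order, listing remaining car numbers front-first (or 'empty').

Step 1 [NS]: N:car1-GO,E:wait,S:car4-GO,W:wait | queues: N=1 E=0 S=0 W=1
Step 2 [NS]: N:car3-GO,E:wait,S:empty,W:wait | queues: N=0 E=0 S=0 W=1
Step 3 [NS]: N:empty,E:wait,S:empty,W:wait | queues: N=0 E=0 S=0 W=1
Step 4 [NS]: N:empty,E:wait,S:empty,W:wait | queues: N=0 E=0 S=0 W=1
Step 5 [EW]: N:wait,E:empty,S:wait,W:car2-GO | queues: N=0 E=0 S=0 W=0

N: empty
E: empty
S: empty
W: empty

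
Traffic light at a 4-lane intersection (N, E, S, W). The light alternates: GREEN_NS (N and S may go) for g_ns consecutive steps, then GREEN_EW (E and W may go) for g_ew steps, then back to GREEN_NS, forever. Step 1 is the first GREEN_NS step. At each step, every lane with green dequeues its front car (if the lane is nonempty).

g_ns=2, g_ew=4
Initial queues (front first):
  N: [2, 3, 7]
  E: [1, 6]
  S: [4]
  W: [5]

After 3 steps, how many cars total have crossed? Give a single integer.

Answer: 5

Derivation:
Step 1 [NS]: N:car2-GO,E:wait,S:car4-GO,W:wait | queues: N=2 E=2 S=0 W=1
Step 2 [NS]: N:car3-GO,E:wait,S:empty,W:wait | queues: N=1 E=2 S=0 W=1
Step 3 [EW]: N:wait,E:car1-GO,S:wait,W:car5-GO | queues: N=1 E=1 S=0 W=0
Cars crossed by step 3: 5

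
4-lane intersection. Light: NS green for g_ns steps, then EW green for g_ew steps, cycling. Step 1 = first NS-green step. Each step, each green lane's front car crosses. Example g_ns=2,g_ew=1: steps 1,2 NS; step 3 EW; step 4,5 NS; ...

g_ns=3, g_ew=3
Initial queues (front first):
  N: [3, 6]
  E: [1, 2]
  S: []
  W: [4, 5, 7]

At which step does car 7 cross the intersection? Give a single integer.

Step 1 [NS]: N:car3-GO,E:wait,S:empty,W:wait | queues: N=1 E=2 S=0 W=3
Step 2 [NS]: N:car6-GO,E:wait,S:empty,W:wait | queues: N=0 E=2 S=0 W=3
Step 3 [NS]: N:empty,E:wait,S:empty,W:wait | queues: N=0 E=2 S=0 W=3
Step 4 [EW]: N:wait,E:car1-GO,S:wait,W:car4-GO | queues: N=0 E=1 S=0 W=2
Step 5 [EW]: N:wait,E:car2-GO,S:wait,W:car5-GO | queues: N=0 E=0 S=0 W=1
Step 6 [EW]: N:wait,E:empty,S:wait,W:car7-GO | queues: N=0 E=0 S=0 W=0
Car 7 crosses at step 6

6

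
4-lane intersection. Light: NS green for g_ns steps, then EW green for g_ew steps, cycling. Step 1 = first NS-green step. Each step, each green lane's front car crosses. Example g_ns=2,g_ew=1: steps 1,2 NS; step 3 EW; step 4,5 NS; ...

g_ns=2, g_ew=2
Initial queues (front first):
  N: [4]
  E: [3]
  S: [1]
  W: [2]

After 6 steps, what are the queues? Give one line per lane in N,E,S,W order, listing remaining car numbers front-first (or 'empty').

Step 1 [NS]: N:car4-GO,E:wait,S:car1-GO,W:wait | queues: N=0 E=1 S=0 W=1
Step 2 [NS]: N:empty,E:wait,S:empty,W:wait | queues: N=0 E=1 S=0 W=1
Step 3 [EW]: N:wait,E:car3-GO,S:wait,W:car2-GO | queues: N=0 E=0 S=0 W=0

N: empty
E: empty
S: empty
W: empty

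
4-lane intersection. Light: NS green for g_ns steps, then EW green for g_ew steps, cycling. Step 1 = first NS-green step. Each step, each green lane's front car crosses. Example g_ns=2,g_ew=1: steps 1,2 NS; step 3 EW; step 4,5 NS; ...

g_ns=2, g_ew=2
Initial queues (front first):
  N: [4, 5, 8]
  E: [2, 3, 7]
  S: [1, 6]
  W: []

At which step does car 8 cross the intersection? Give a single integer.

Step 1 [NS]: N:car4-GO,E:wait,S:car1-GO,W:wait | queues: N=2 E=3 S=1 W=0
Step 2 [NS]: N:car5-GO,E:wait,S:car6-GO,W:wait | queues: N=1 E=3 S=0 W=0
Step 3 [EW]: N:wait,E:car2-GO,S:wait,W:empty | queues: N=1 E=2 S=0 W=0
Step 4 [EW]: N:wait,E:car3-GO,S:wait,W:empty | queues: N=1 E=1 S=0 W=0
Step 5 [NS]: N:car8-GO,E:wait,S:empty,W:wait | queues: N=0 E=1 S=0 W=0
Step 6 [NS]: N:empty,E:wait,S:empty,W:wait | queues: N=0 E=1 S=0 W=0
Step 7 [EW]: N:wait,E:car7-GO,S:wait,W:empty | queues: N=0 E=0 S=0 W=0
Car 8 crosses at step 5

5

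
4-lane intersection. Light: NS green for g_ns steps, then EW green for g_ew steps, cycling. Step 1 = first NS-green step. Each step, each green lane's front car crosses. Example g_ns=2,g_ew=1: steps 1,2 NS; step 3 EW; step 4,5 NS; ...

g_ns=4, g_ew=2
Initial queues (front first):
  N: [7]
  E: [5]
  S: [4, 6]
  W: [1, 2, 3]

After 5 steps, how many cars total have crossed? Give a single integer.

Step 1 [NS]: N:car7-GO,E:wait,S:car4-GO,W:wait | queues: N=0 E=1 S=1 W=3
Step 2 [NS]: N:empty,E:wait,S:car6-GO,W:wait | queues: N=0 E=1 S=0 W=3
Step 3 [NS]: N:empty,E:wait,S:empty,W:wait | queues: N=0 E=1 S=0 W=3
Step 4 [NS]: N:empty,E:wait,S:empty,W:wait | queues: N=0 E=1 S=0 W=3
Step 5 [EW]: N:wait,E:car5-GO,S:wait,W:car1-GO | queues: N=0 E=0 S=0 W=2
Cars crossed by step 5: 5

Answer: 5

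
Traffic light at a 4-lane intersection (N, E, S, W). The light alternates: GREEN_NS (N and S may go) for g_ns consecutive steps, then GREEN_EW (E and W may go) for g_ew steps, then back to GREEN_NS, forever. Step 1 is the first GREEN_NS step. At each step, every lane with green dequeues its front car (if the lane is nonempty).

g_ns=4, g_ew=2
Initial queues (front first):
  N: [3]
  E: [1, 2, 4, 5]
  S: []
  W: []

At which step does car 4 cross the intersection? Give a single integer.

Step 1 [NS]: N:car3-GO,E:wait,S:empty,W:wait | queues: N=0 E=4 S=0 W=0
Step 2 [NS]: N:empty,E:wait,S:empty,W:wait | queues: N=0 E=4 S=0 W=0
Step 3 [NS]: N:empty,E:wait,S:empty,W:wait | queues: N=0 E=4 S=0 W=0
Step 4 [NS]: N:empty,E:wait,S:empty,W:wait | queues: N=0 E=4 S=0 W=0
Step 5 [EW]: N:wait,E:car1-GO,S:wait,W:empty | queues: N=0 E=3 S=0 W=0
Step 6 [EW]: N:wait,E:car2-GO,S:wait,W:empty | queues: N=0 E=2 S=0 W=0
Step 7 [NS]: N:empty,E:wait,S:empty,W:wait | queues: N=0 E=2 S=0 W=0
Step 8 [NS]: N:empty,E:wait,S:empty,W:wait | queues: N=0 E=2 S=0 W=0
Step 9 [NS]: N:empty,E:wait,S:empty,W:wait | queues: N=0 E=2 S=0 W=0
Step 10 [NS]: N:empty,E:wait,S:empty,W:wait | queues: N=0 E=2 S=0 W=0
Step 11 [EW]: N:wait,E:car4-GO,S:wait,W:empty | queues: N=0 E=1 S=0 W=0
Step 12 [EW]: N:wait,E:car5-GO,S:wait,W:empty | queues: N=0 E=0 S=0 W=0
Car 4 crosses at step 11

11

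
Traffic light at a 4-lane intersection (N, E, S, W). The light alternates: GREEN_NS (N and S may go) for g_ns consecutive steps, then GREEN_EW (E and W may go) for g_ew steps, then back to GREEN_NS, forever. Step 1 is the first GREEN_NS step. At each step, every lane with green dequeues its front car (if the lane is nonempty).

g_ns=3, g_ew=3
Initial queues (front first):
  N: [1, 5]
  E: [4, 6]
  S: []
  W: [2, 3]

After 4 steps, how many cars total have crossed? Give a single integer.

Answer: 4

Derivation:
Step 1 [NS]: N:car1-GO,E:wait,S:empty,W:wait | queues: N=1 E=2 S=0 W=2
Step 2 [NS]: N:car5-GO,E:wait,S:empty,W:wait | queues: N=0 E=2 S=0 W=2
Step 3 [NS]: N:empty,E:wait,S:empty,W:wait | queues: N=0 E=2 S=0 W=2
Step 4 [EW]: N:wait,E:car4-GO,S:wait,W:car2-GO | queues: N=0 E=1 S=0 W=1
Cars crossed by step 4: 4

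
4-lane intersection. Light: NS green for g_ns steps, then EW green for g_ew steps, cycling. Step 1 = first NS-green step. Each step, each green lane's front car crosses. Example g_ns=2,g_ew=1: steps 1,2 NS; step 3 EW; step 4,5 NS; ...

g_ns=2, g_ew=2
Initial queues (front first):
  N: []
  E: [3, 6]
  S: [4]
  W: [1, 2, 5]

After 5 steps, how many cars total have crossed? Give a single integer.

Answer: 5

Derivation:
Step 1 [NS]: N:empty,E:wait,S:car4-GO,W:wait | queues: N=0 E=2 S=0 W=3
Step 2 [NS]: N:empty,E:wait,S:empty,W:wait | queues: N=0 E=2 S=0 W=3
Step 3 [EW]: N:wait,E:car3-GO,S:wait,W:car1-GO | queues: N=0 E=1 S=0 W=2
Step 4 [EW]: N:wait,E:car6-GO,S:wait,W:car2-GO | queues: N=0 E=0 S=0 W=1
Step 5 [NS]: N:empty,E:wait,S:empty,W:wait | queues: N=0 E=0 S=0 W=1
Cars crossed by step 5: 5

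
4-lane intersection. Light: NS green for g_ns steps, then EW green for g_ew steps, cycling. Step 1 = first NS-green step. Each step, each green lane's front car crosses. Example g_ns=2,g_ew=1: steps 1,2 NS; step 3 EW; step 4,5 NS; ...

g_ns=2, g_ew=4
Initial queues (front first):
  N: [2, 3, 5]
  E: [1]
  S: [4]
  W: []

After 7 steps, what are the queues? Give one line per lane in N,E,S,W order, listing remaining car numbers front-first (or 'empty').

Step 1 [NS]: N:car2-GO,E:wait,S:car4-GO,W:wait | queues: N=2 E=1 S=0 W=0
Step 2 [NS]: N:car3-GO,E:wait,S:empty,W:wait | queues: N=1 E=1 S=0 W=0
Step 3 [EW]: N:wait,E:car1-GO,S:wait,W:empty | queues: N=1 E=0 S=0 W=0
Step 4 [EW]: N:wait,E:empty,S:wait,W:empty | queues: N=1 E=0 S=0 W=0
Step 5 [EW]: N:wait,E:empty,S:wait,W:empty | queues: N=1 E=0 S=0 W=0
Step 6 [EW]: N:wait,E:empty,S:wait,W:empty | queues: N=1 E=0 S=0 W=0
Step 7 [NS]: N:car5-GO,E:wait,S:empty,W:wait | queues: N=0 E=0 S=0 W=0

N: empty
E: empty
S: empty
W: empty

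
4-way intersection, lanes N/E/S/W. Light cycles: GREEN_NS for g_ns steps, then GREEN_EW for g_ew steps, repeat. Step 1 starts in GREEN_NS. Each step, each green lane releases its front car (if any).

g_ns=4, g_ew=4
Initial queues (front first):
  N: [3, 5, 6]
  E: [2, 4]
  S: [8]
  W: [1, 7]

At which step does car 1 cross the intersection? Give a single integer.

Step 1 [NS]: N:car3-GO,E:wait,S:car8-GO,W:wait | queues: N=2 E=2 S=0 W=2
Step 2 [NS]: N:car5-GO,E:wait,S:empty,W:wait | queues: N=1 E=2 S=0 W=2
Step 3 [NS]: N:car6-GO,E:wait,S:empty,W:wait | queues: N=0 E=2 S=0 W=2
Step 4 [NS]: N:empty,E:wait,S:empty,W:wait | queues: N=0 E=2 S=0 W=2
Step 5 [EW]: N:wait,E:car2-GO,S:wait,W:car1-GO | queues: N=0 E=1 S=0 W=1
Step 6 [EW]: N:wait,E:car4-GO,S:wait,W:car7-GO | queues: N=0 E=0 S=0 W=0
Car 1 crosses at step 5

5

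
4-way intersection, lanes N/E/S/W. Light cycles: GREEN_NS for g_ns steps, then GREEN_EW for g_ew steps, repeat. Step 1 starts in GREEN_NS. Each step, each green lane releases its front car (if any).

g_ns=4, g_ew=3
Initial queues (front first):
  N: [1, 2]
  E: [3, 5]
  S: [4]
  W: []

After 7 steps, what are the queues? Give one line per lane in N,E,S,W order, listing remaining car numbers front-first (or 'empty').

Step 1 [NS]: N:car1-GO,E:wait,S:car4-GO,W:wait | queues: N=1 E=2 S=0 W=0
Step 2 [NS]: N:car2-GO,E:wait,S:empty,W:wait | queues: N=0 E=2 S=0 W=0
Step 3 [NS]: N:empty,E:wait,S:empty,W:wait | queues: N=0 E=2 S=0 W=0
Step 4 [NS]: N:empty,E:wait,S:empty,W:wait | queues: N=0 E=2 S=0 W=0
Step 5 [EW]: N:wait,E:car3-GO,S:wait,W:empty | queues: N=0 E=1 S=0 W=0
Step 6 [EW]: N:wait,E:car5-GO,S:wait,W:empty | queues: N=0 E=0 S=0 W=0

N: empty
E: empty
S: empty
W: empty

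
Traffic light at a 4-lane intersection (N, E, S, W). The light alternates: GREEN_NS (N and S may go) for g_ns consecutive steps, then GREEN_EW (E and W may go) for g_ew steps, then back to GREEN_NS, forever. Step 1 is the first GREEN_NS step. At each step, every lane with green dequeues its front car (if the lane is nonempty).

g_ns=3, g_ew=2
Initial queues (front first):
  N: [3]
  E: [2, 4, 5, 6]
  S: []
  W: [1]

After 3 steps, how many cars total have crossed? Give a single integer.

Step 1 [NS]: N:car3-GO,E:wait,S:empty,W:wait | queues: N=0 E=4 S=0 W=1
Step 2 [NS]: N:empty,E:wait,S:empty,W:wait | queues: N=0 E=4 S=0 W=1
Step 3 [NS]: N:empty,E:wait,S:empty,W:wait | queues: N=0 E=4 S=0 W=1
Cars crossed by step 3: 1

Answer: 1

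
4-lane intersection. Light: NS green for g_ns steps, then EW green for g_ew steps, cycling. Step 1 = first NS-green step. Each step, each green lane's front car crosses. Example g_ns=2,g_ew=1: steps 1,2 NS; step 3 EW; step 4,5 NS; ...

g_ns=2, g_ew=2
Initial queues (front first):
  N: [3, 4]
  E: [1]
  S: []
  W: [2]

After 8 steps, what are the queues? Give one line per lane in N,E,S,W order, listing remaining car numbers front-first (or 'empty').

Step 1 [NS]: N:car3-GO,E:wait,S:empty,W:wait | queues: N=1 E=1 S=0 W=1
Step 2 [NS]: N:car4-GO,E:wait,S:empty,W:wait | queues: N=0 E=1 S=0 W=1
Step 3 [EW]: N:wait,E:car1-GO,S:wait,W:car2-GO | queues: N=0 E=0 S=0 W=0

N: empty
E: empty
S: empty
W: empty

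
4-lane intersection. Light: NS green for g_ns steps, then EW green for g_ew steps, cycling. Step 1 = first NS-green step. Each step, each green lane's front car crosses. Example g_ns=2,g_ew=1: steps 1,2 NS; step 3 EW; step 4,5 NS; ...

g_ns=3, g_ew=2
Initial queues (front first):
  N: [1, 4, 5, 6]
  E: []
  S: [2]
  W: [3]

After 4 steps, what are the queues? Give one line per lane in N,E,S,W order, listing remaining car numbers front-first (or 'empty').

Step 1 [NS]: N:car1-GO,E:wait,S:car2-GO,W:wait | queues: N=3 E=0 S=0 W=1
Step 2 [NS]: N:car4-GO,E:wait,S:empty,W:wait | queues: N=2 E=0 S=0 W=1
Step 3 [NS]: N:car5-GO,E:wait,S:empty,W:wait | queues: N=1 E=0 S=0 W=1
Step 4 [EW]: N:wait,E:empty,S:wait,W:car3-GO | queues: N=1 E=0 S=0 W=0

N: 6
E: empty
S: empty
W: empty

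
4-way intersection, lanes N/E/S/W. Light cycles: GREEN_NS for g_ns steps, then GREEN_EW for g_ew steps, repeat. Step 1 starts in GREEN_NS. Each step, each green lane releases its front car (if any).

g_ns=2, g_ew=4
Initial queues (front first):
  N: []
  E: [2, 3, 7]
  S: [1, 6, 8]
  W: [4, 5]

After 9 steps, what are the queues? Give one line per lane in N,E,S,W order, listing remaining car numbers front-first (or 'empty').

Step 1 [NS]: N:empty,E:wait,S:car1-GO,W:wait | queues: N=0 E=3 S=2 W=2
Step 2 [NS]: N:empty,E:wait,S:car6-GO,W:wait | queues: N=0 E=3 S=1 W=2
Step 3 [EW]: N:wait,E:car2-GO,S:wait,W:car4-GO | queues: N=0 E=2 S=1 W=1
Step 4 [EW]: N:wait,E:car3-GO,S:wait,W:car5-GO | queues: N=0 E=1 S=1 W=0
Step 5 [EW]: N:wait,E:car7-GO,S:wait,W:empty | queues: N=0 E=0 S=1 W=0
Step 6 [EW]: N:wait,E:empty,S:wait,W:empty | queues: N=0 E=0 S=1 W=0
Step 7 [NS]: N:empty,E:wait,S:car8-GO,W:wait | queues: N=0 E=0 S=0 W=0

N: empty
E: empty
S: empty
W: empty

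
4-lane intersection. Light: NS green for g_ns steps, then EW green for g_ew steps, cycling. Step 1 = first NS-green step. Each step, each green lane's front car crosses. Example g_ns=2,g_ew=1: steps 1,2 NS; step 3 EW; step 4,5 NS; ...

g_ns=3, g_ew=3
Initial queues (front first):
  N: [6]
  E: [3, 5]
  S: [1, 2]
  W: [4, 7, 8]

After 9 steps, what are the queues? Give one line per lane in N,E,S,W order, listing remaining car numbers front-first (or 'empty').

Step 1 [NS]: N:car6-GO,E:wait,S:car1-GO,W:wait | queues: N=0 E=2 S=1 W=3
Step 2 [NS]: N:empty,E:wait,S:car2-GO,W:wait | queues: N=0 E=2 S=0 W=3
Step 3 [NS]: N:empty,E:wait,S:empty,W:wait | queues: N=0 E=2 S=0 W=3
Step 4 [EW]: N:wait,E:car3-GO,S:wait,W:car4-GO | queues: N=0 E=1 S=0 W=2
Step 5 [EW]: N:wait,E:car5-GO,S:wait,W:car7-GO | queues: N=0 E=0 S=0 W=1
Step 6 [EW]: N:wait,E:empty,S:wait,W:car8-GO | queues: N=0 E=0 S=0 W=0

N: empty
E: empty
S: empty
W: empty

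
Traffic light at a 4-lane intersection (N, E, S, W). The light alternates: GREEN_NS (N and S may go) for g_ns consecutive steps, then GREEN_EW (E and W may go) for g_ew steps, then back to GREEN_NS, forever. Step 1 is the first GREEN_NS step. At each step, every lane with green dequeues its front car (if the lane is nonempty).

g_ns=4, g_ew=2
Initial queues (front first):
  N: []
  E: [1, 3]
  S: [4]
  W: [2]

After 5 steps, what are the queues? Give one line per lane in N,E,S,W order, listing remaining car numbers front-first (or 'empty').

Step 1 [NS]: N:empty,E:wait,S:car4-GO,W:wait | queues: N=0 E=2 S=0 W=1
Step 2 [NS]: N:empty,E:wait,S:empty,W:wait | queues: N=0 E=2 S=0 W=1
Step 3 [NS]: N:empty,E:wait,S:empty,W:wait | queues: N=0 E=2 S=0 W=1
Step 4 [NS]: N:empty,E:wait,S:empty,W:wait | queues: N=0 E=2 S=0 W=1
Step 5 [EW]: N:wait,E:car1-GO,S:wait,W:car2-GO | queues: N=0 E=1 S=0 W=0

N: empty
E: 3
S: empty
W: empty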